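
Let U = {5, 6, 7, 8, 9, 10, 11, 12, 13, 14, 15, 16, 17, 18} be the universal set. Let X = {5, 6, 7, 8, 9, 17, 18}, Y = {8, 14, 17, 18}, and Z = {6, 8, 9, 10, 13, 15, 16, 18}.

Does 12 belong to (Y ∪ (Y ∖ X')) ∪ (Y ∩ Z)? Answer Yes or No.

12 ∉ X, so 12 ∈ X'
12 ∉ Y and 12 ∈ X', so 12 ∉ Y ∖ X'
12 ∉ Y and 12 ∉ (Y ∖ X'), so 12 ∉ Y ∪ (Y ∖ X')
12 ∉ Y and 12 ∉ Z, so 12 ∉ Y ∩ Z
12 ∉ (Y ∪ (Y ∖ X')) and 12 ∉ (Y ∩ Z), so 12 ∉ (Y ∪ (Y ∖ X')) ∪ (Y ∩ Z)

No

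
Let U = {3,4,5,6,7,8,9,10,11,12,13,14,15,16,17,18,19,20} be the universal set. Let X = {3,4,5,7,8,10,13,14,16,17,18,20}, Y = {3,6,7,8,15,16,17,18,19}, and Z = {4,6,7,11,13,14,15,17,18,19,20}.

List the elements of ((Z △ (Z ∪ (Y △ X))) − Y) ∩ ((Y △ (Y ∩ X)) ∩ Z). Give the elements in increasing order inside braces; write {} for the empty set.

Y △ X = {4,5,6,10,13,14,15,19,20}
Z ∪ (Y △ X) = {4,5,6,7,10,11,13,14,15,17,18,19,20}
Z △ (Z ∪ (Y △ X)) = {5,10}
(Z △ (Z ∪ (Y △ X))) − Y = {5,10}
Y ∩ X = {3,7,8,16,17,18}
Y △ (Y ∩ X) = {6,15,19}
(Y △ (Y ∩ X)) ∩ Z = {6,15,19}
((Z △ (Z ∪ (Y △ X))) − Y) ∩ ((Y △ (Y ∩ X)) ∩ Z) = {}

{}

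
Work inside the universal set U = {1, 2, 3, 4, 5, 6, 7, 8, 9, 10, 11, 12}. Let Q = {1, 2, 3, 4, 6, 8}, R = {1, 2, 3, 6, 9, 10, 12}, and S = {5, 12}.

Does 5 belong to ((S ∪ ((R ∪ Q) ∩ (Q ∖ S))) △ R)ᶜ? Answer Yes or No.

5 ∉ R and 5 ∉ Q, so 5 ∉ R ∪ Q
5 ∉ Q and 5 ∈ S, so 5 ∉ Q ∖ S
5 ∉ (R ∪ Q) and 5 ∉ (Q ∖ S), so 5 ∉ (R ∪ Q) ∩ (Q ∖ S)
5 ∈ S and 5 ∉ ((R ∪ Q) ∩ (Q ∖ S)), so 5 ∈ S ∪ ((R ∪ Q) ∩ (Q ∖ S))
5 ∈ (S ∪ ((R ∪ Q) ∩ (Q ∖ S))) and 5 ∉ R, so 5 ∈ (S ∪ ((R ∪ Q) ∩ (Q ∖ S))) △ R
5 ∉ ((S ∪ ((R ∪ Q) ∩ (Q ∖ S))) △ R)ᶜ since 5 ∈ ((S ∪ ((R ∪ Q) ∩ (Q ∖ S))) △ R)

No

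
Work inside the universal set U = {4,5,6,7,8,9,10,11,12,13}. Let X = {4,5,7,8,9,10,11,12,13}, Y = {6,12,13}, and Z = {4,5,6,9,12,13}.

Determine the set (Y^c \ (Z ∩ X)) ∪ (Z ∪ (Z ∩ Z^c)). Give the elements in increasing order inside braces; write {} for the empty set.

{4,5,6,7,8,9,10,11,12,13}

Y^c = {4,5,7,8,9,10,11}
Z ∩ X = {4,5,9,12,13}
Y^c \ (Z ∩ X) = {7,8,10,11}
Z^c = {7,8,10,11}
Z ∩ Z^c = {}
Z ∪ (Z ∩ Z^c) = {4,5,6,9,12,13}
(Y^c \ (Z ∩ X)) ∪ (Z ∪ (Z ∩ Z^c)) = {4,5,6,7,8,9,10,11,12,13}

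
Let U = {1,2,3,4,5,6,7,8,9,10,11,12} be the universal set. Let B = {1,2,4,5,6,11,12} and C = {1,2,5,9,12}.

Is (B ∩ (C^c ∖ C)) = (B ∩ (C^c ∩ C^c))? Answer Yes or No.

C^c = {3,4,6,7,8,10,11}
C^c ∖ C = {3,4,6,7,8,10,11}
B ∩ (C^c ∖ C) = {4,6,11}
C^c ∩ C^c = {3,4,6,7,8,10,11}
B ∩ (C^c ∩ C^c) = {4,6,11}
Both equal {4,6,11}, so B ∩ (C^c ∖ C) = B ∩ (C^c ∩ C^c).

Yes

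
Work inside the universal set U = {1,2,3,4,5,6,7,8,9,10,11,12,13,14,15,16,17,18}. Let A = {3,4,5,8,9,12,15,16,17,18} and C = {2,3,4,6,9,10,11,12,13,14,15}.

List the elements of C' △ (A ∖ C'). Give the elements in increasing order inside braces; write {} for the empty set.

{1,3,4,5,7,8,9,12,15,16,17,18}

C' = {1,5,7,8,16,17,18}
A ∖ C' = {3,4,9,12,15}
C' △ (A ∖ C') = {1,3,4,5,7,8,9,12,15,16,17,18}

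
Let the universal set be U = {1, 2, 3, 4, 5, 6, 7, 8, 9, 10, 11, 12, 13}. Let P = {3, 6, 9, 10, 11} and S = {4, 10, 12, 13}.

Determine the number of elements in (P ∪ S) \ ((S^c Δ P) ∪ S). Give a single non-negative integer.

4

P ∪ S = {3, 4, 6, 9, 10, 11, 12, 13}
S^c = {1, 2, 3, 5, 6, 7, 8, 9, 11}
S^c Δ P = {1, 2, 5, 7, 8, 10}
(S^c Δ P) ∪ S = {1, 2, 4, 5, 7, 8, 10, 12, 13}
(P ∪ S) \ ((S^c Δ P) ∪ S) = {3, 6, 9, 11}
|(P ∪ S) \ ((S^c Δ P) ∪ S)| = 4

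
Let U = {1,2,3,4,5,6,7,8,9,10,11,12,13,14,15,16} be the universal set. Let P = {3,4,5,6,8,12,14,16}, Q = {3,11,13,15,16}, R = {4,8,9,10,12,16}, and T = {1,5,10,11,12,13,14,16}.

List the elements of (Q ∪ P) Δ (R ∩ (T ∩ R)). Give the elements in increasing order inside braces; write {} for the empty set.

Q ∪ P = {3,4,5,6,8,11,12,13,14,15,16}
T ∩ R = {10,12,16}
R ∩ (T ∩ R) = {10,12,16}
(Q ∪ P) Δ (R ∩ (T ∩ R)) = {3,4,5,6,8,10,11,13,14,15}

{3,4,5,6,8,10,11,13,14,15}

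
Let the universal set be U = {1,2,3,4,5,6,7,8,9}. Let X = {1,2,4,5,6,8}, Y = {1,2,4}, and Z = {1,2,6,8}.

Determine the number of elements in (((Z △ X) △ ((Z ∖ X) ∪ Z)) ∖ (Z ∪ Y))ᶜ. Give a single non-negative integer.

8

Z △ X = {4,5}
Z ∖ X = {}
(Z ∖ X) ∪ Z = {1,2,6,8}
(Z △ X) △ ((Z ∖ X) ∪ Z) = {1,2,4,5,6,8}
Z ∪ Y = {1,2,4,6,8}
((Z △ X) △ ((Z ∖ X) ∪ Z)) ∖ (Z ∪ Y) = {5}
(((Z △ X) △ ((Z ∖ X) ∪ Z)) ∖ (Z ∪ Y))ᶜ = {1,2,3,4,6,7,8,9}
|(((Z △ X) △ ((Z ∖ X) ∪ Z)) ∖ (Z ∪ Y))ᶜ| = 8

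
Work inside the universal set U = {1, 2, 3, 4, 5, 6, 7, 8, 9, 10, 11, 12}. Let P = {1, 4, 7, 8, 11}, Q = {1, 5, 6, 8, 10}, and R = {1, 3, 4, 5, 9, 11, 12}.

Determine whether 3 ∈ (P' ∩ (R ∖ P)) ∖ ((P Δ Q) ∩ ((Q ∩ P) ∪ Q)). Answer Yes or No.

Yes

3 ∉ P, so 3 ∈ P'
3 ∈ R and 3 ∉ P, so 3 ∈ R ∖ P
3 ∈ P' and 3 ∈ (R ∖ P), so 3 ∈ P' ∩ (R ∖ P)
3 ∉ P and 3 ∉ Q, so 3 ∉ P Δ Q
3 ∉ Q and 3 ∉ P, so 3 ∉ Q ∩ P
3 ∉ (Q ∩ P) and 3 ∉ Q, so 3 ∉ (Q ∩ P) ∪ Q
3 ∉ (P Δ Q) and 3 ∉ ((Q ∩ P) ∪ Q), so 3 ∉ (P Δ Q) ∩ ((Q ∩ P) ∪ Q)
3 ∈ (P' ∩ (R ∖ P)) and 3 ∉ ((P Δ Q) ∩ ((Q ∩ P) ∪ Q)), so 3 ∈ (P' ∩ (R ∖ P)) ∖ ((P Δ Q) ∩ ((Q ∩ P) ∪ Q))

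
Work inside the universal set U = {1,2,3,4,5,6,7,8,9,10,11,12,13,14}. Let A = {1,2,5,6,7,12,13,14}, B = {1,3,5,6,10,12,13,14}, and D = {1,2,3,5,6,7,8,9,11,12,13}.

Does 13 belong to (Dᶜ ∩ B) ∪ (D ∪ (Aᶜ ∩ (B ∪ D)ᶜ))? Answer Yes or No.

13 ∈ D, so 13 ∉ Dᶜ
13 ∉ Dᶜ and 13 ∈ B, so 13 ∉ Dᶜ ∩ B
13 ∈ A, so 13 ∉ Aᶜ
13 ∈ B and 13 ∈ D, so 13 ∈ B ∪ D
13 ∉ (B ∪ D)ᶜ since 13 ∈ (B ∪ D)
13 ∉ Aᶜ and 13 ∉ (B ∪ D)ᶜ, so 13 ∉ Aᶜ ∩ (B ∪ D)ᶜ
13 ∈ D and 13 ∉ (Aᶜ ∩ (B ∪ D)ᶜ), so 13 ∈ D ∪ (Aᶜ ∩ (B ∪ D)ᶜ)
13 ∉ (Dᶜ ∩ B) and 13 ∈ (D ∪ (Aᶜ ∩ (B ∪ D)ᶜ)), so 13 ∈ (Dᶜ ∩ B) ∪ (D ∪ (Aᶜ ∩ (B ∪ D)ᶜ))

Yes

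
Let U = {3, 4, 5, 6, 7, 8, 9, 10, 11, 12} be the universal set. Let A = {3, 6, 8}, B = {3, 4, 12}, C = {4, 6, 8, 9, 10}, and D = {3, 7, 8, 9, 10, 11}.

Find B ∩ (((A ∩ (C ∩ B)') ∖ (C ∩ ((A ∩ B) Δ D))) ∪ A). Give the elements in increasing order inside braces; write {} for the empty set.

C ∩ B = {4}
(C ∩ B)' = {3, 5, 6, 7, 8, 9, 10, 11, 12}
A ∩ (C ∩ B)' = {3, 6, 8}
A ∩ B = {3}
(A ∩ B) Δ D = {7, 8, 9, 10, 11}
C ∩ ((A ∩ B) Δ D) = {8, 9, 10}
(A ∩ (C ∩ B)') ∖ (C ∩ ((A ∩ B) Δ D)) = {3, 6}
((A ∩ (C ∩ B)') ∖ (C ∩ ((A ∩ B) Δ D))) ∪ A = {3, 6, 8}
B ∩ (((A ∩ (C ∩ B)') ∖ (C ∩ ((A ∩ B) Δ D))) ∪ A) = {3}

{3}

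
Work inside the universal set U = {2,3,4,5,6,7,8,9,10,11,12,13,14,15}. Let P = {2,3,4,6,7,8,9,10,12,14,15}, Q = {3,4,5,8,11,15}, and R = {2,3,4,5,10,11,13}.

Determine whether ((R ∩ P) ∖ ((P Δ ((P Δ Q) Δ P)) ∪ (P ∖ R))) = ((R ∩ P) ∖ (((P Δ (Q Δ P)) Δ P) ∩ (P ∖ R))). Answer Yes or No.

No

R ∩ P = {2,3,4,10}
P Δ Q = {2,5,6,7,9,10,11,12,14}
(P Δ Q) Δ P = {3,4,5,8,11,15}
P Δ ((P Δ Q) Δ P) = {2,5,6,7,9,10,11,12,14}
P ∖ R = {6,7,8,9,12,14,15}
(P Δ ((P Δ Q) Δ P)) ∪ (P ∖ R) = {2,5,6,7,8,9,10,11,12,14,15}
(R ∩ P) ∖ ((P Δ ((P Δ Q) Δ P)) ∪ (P ∖ R)) = {3,4}
Q Δ P = {2,5,6,7,9,10,11,12,14}
P Δ (Q Δ P) = {3,4,5,8,11,15}
(P Δ (Q Δ P)) Δ P = {2,5,6,7,9,10,11,12,14}
((P Δ (Q Δ P)) Δ P) ∩ (P ∖ R) = {6,7,9,12,14}
(R ∩ P) ∖ (((P Δ (Q Δ P)) Δ P) ∩ (P ∖ R)) = {2,3,4,10}
2 ∈ (R ∩ P) ∖ (((P Δ (Q Δ P)) Δ P) ∩ (P ∖ R)) but 2 ∉ (R ∩ P) ∖ ((P Δ ((P Δ Q) Δ P)) ∪ (P ∖ R)), so they differ.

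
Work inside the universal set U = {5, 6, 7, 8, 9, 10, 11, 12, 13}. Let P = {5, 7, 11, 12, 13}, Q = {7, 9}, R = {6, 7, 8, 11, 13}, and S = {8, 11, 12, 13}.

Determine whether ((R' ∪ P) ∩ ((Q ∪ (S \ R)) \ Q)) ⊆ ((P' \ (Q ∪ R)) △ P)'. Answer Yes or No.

R' = {5, 9, 10, 12}
R' ∪ P = {5, 7, 9, 10, 11, 12, 13}
S \ R = {12}
Q ∪ (S \ R) = {7, 9, 12}
(Q ∪ (S \ R)) \ Q = {12}
(R' ∪ P) ∩ ((Q ∪ (S \ R)) \ Q) = {12}
P' = {6, 8, 9, 10}
Q ∪ R = {6, 7, 8, 9, 11, 13}
P' \ (Q ∪ R) = {10}
(P' \ (Q ∪ R)) △ P = {5, 7, 10, 11, 12, 13}
((P' \ (Q ∪ R)) △ P)' = {6, 8, 9}
12 ∈ (R' ∪ P) ∩ ((Q ∪ (S \ R)) \ Q) but 12 ∉ ((P' \ (Q ∪ R)) △ P)', so the inclusion fails.

No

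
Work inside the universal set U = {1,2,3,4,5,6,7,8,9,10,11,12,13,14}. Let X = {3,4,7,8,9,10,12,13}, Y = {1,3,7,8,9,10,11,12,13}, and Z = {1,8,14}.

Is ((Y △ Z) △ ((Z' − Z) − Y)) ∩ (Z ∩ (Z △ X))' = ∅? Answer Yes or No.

Y △ Z = {3,7,9,10,11,12,13,14}
Z' = {2,3,4,5,6,7,9,10,11,12,13}
Z' − Z = {2,3,4,5,6,7,9,10,11,12,13}
(Z' − Z) − Y = {2,4,5,6}
(Y △ Z) △ ((Z' − Z) − Y) = {2,3,4,5,6,7,9,10,11,12,13,14}
Z △ X = {1,3,4,7,9,10,12,13,14}
Z ∩ (Z △ X) = {1,14}
(Z ∩ (Z △ X))' = {2,3,4,5,6,7,8,9,10,11,12,13}
2 lies in both, so they are not disjoint.

No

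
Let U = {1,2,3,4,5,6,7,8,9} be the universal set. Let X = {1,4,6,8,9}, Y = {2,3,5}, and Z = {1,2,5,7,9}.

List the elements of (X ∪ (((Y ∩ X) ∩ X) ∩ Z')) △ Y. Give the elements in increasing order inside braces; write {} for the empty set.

{1,2,3,4,5,6,8,9}

Y ∩ X = {}
(Y ∩ X) ∩ X = {}
Z' = {3,4,6,8}
((Y ∩ X) ∩ X) ∩ Z' = {}
X ∪ (((Y ∩ X) ∩ X) ∩ Z') = {1,4,6,8,9}
(X ∪ (((Y ∩ X) ∩ X) ∩ Z')) △ Y = {1,2,3,4,5,6,8,9}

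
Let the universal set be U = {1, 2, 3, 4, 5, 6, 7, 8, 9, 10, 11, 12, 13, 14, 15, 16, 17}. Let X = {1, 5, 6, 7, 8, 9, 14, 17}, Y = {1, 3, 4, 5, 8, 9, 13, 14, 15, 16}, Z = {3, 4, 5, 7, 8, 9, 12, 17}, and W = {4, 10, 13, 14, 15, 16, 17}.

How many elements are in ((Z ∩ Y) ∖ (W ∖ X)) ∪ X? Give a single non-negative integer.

Z ∩ Y = {3, 4, 5, 8, 9}
W ∖ X = {4, 10, 13, 15, 16}
(Z ∩ Y) ∖ (W ∖ X) = {3, 5, 8, 9}
((Z ∩ Y) ∖ (W ∖ X)) ∪ X = {1, 3, 5, 6, 7, 8, 9, 14, 17}
|((Z ∩ Y) ∖ (W ∖ X)) ∪ X| = 9

9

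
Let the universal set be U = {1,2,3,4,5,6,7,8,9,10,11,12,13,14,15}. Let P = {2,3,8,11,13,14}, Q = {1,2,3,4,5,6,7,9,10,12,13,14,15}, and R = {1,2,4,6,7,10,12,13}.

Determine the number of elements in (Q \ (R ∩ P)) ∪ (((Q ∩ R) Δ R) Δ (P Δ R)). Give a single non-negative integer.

13

R ∩ P = {2,13}
Q \ (R ∩ P) = {1,3,4,5,6,7,9,10,12,14,15}
Q ∩ R = {1,2,4,6,7,10,12,13}
(Q ∩ R) Δ R = {}
P Δ R = {1,3,4,6,7,8,10,11,12,14}
((Q ∩ R) Δ R) Δ (P Δ R) = {1,3,4,6,7,8,10,11,12,14}
(Q \ (R ∩ P)) ∪ (((Q ∩ R) Δ R) Δ (P Δ R)) = {1,3,4,5,6,7,8,9,10,11,12,14,15}
|(Q \ (R ∩ P)) ∪ (((Q ∩ R) Δ R) Δ (P Δ R))| = 13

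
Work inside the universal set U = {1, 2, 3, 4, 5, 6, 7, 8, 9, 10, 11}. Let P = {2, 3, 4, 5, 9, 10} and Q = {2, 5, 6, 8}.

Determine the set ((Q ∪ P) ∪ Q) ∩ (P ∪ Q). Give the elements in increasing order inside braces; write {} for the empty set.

{2, 3, 4, 5, 6, 8, 9, 10}

Q ∪ P = {2, 3, 4, 5, 6, 8, 9, 10}
(Q ∪ P) ∪ Q = {2, 3, 4, 5, 6, 8, 9, 10}
P ∪ Q = {2, 3, 4, 5, 6, 8, 9, 10}
((Q ∪ P) ∪ Q) ∩ (P ∪ Q) = {2, 3, 4, 5, 6, 8, 9, 10}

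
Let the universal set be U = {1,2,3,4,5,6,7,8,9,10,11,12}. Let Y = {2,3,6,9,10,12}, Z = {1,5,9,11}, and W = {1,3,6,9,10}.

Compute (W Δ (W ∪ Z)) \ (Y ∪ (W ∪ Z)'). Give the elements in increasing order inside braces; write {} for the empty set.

W ∪ Z = {1,3,5,6,9,10,11}
W Δ (W ∪ Z) = {5,11}
(W ∪ Z)' = {2,4,7,8,12}
Y ∪ (W ∪ Z)' = {2,3,4,6,7,8,9,10,12}
(W Δ (W ∪ Z)) \ (Y ∪ (W ∪ Z)') = {5,11}

{5,11}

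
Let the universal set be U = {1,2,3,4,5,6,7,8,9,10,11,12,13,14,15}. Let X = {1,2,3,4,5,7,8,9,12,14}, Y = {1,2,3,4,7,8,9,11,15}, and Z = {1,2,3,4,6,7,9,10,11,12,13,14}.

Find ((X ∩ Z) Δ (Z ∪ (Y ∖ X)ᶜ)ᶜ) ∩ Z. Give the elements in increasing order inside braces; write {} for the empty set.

{1,2,3,4,7,9,12,14}

X ∩ Z = {1,2,3,4,7,9,12,14}
Y ∖ X = {11,15}
(Y ∖ X)ᶜ = {1,2,3,4,5,6,7,8,9,10,12,13,14}
Z ∪ (Y ∖ X)ᶜ = {1,2,3,4,5,6,7,8,9,10,11,12,13,14}
(Z ∪ (Y ∖ X)ᶜ)ᶜ = {15}
(X ∩ Z) Δ (Z ∪ (Y ∖ X)ᶜ)ᶜ = {1,2,3,4,7,9,12,14,15}
((X ∩ Z) Δ (Z ∪ (Y ∖ X)ᶜ)ᶜ) ∩ Z = {1,2,3,4,7,9,12,14}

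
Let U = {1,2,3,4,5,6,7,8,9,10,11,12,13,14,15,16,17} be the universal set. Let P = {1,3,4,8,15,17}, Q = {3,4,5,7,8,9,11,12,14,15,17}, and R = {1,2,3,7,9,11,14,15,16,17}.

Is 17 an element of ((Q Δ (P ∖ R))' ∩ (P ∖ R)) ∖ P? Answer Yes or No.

17 ∈ P and 17 ∈ R, so 17 ∉ P ∖ R
17 ∈ Q and 17 ∉ (P ∖ R), so 17 ∈ Q Δ (P ∖ R)
17 ∉ (Q Δ (P ∖ R))' since 17 ∈ (Q Δ (P ∖ R))
17 ∈ P and 17 ∈ R, so 17 ∉ P ∖ R
17 ∉ (Q Δ (P ∖ R))' and 17 ∉ (P ∖ R), so 17 ∉ (Q Δ (P ∖ R))' ∩ (P ∖ R)
17 ∉ ((Q Δ (P ∖ R))' ∩ (P ∖ R)) and 17 ∈ P, so 17 ∉ ((Q Δ (P ∖ R))' ∩ (P ∖ R)) ∖ P

No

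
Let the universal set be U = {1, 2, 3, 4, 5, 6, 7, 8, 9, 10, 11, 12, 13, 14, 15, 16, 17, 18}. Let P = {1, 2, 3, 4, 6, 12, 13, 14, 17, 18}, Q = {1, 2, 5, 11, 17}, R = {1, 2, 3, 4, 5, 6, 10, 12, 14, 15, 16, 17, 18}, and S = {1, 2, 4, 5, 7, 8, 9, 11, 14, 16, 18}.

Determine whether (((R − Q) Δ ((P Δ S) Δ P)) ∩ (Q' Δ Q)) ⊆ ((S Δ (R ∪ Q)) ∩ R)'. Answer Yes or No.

R − Q = {3, 4, 6, 10, 12, 14, 15, 16, 18}
P Δ S = {3, 5, 6, 7, 8, 9, 11, 12, 13, 16, 17}
(P Δ S) Δ P = {1, 2, 4, 5, 7, 8, 9, 11, 14, 16, 18}
(R − Q) Δ ((P Δ S) Δ P) = {1, 2, 3, 5, 6, 7, 8, 9, 10, 11, 12, 15}
Q' = {3, 4, 6, 7, 8, 9, 10, 12, 13, 14, 15, 16, 18}
Q' Δ Q = {1, 2, 3, 4, 5, 6, 7, 8, 9, 10, 11, 12, 13, 14, 15, 16, 17, 18}
((R − Q) Δ ((P Δ S) Δ P)) ∩ (Q' Δ Q) = {1, 2, 3, 5, 6, 7, 8, 9, 10, 11, 12, 15}
R ∪ Q = {1, 2, 3, 4, 5, 6, 10, 11, 12, 14, 15, 16, 17, 18}
S Δ (R ∪ Q) = {3, 6, 7, 8, 9, 10, 12, 15, 17}
(S Δ (R ∪ Q)) ∩ R = {3, 6, 10, 12, 15, 17}
((S Δ (R ∪ Q)) ∩ R)' = {1, 2, 4, 5, 7, 8, 9, 11, 13, 14, 16, 18}
3 ∈ ((R − Q) Δ ((P Δ S) Δ P)) ∩ (Q' Δ Q) but 3 ∉ ((S Δ (R ∪ Q)) ∩ R)', so the inclusion fails.

No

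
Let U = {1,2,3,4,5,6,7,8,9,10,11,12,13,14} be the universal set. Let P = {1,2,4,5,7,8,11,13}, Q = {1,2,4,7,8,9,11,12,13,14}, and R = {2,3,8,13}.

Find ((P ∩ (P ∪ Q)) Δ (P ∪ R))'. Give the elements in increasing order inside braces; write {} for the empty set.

P ∪ Q = {1,2,4,5,7,8,9,11,12,13,14}
P ∩ (P ∪ Q) = {1,2,4,5,7,8,11,13}
P ∪ R = {1,2,3,4,5,7,8,11,13}
(P ∩ (P ∪ Q)) Δ (P ∪ R) = {3}
((P ∩ (P ∪ Q)) Δ (P ∪ R))' = {1,2,4,5,6,7,8,9,10,11,12,13,14}

{1,2,4,5,6,7,8,9,10,11,12,13,14}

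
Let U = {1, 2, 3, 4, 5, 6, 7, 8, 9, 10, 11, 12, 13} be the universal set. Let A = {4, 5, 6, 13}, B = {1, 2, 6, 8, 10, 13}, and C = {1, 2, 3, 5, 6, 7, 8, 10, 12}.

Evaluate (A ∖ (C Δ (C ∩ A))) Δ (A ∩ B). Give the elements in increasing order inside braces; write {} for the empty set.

{4, 5}

C ∩ A = {5, 6}
C Δ (C ∩ A) = {1, 2, 3, 7, 8, 10, 12}
A ∖ (C Δ (C ∩ A)) = {4, 5, 6, 13}
A ∩ B = {6, 13}
(A ∖ (C Δ (C ∩ A))) Δ (A ∩ B) = {4, 5}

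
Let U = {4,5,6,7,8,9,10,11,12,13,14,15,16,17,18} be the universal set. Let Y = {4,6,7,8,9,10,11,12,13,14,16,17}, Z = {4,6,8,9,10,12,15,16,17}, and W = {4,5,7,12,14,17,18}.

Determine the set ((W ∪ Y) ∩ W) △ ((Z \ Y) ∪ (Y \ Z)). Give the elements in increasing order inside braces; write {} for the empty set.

{4,5,11,12,13,15,17,18}

W ∪ Y = {4,5,6,7,8,9,10,11,12,13,14,16,17,18}
(W ∪ Y) ∩ W = {4,5,7,12,14,17,18}
Z \ Y = {15}
Y \ Z = {7,11,13,14}
(Z \ Y) ∪ (Y \ Z) = {7,11,13,14,15}
((W ∪ Y) ∩ W) △ ((Z \ Y) ∪ (Y \ Z)) = {4,5,11,12,13,15,17,18}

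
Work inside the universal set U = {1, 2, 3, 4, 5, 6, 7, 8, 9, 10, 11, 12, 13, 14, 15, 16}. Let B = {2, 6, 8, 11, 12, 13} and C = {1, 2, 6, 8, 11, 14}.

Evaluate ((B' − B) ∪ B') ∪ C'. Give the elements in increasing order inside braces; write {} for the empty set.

B' = {1, 3, 4, 5, 7, 9, 10, 14, 15, 16}
B' − B = {1, 3, 4, 5, 7, 9, 10, 14, 15, 16}
(B' − B) ∪ B' = {1, 3, 4, 5, 7, 9, 10, 14, 15, 16}
C' = {3, 4, 5, 7, 9, 10, 12, 13, 15, 16}
((B' − B) ∪ B') ∪ C' = {1, 3, 4, 5, 7, 9, 10, 12, 13, 14, 15, 16}

{1, 3, 4, 5, 7, 9, 10, 12, 13, 14, 15, 16}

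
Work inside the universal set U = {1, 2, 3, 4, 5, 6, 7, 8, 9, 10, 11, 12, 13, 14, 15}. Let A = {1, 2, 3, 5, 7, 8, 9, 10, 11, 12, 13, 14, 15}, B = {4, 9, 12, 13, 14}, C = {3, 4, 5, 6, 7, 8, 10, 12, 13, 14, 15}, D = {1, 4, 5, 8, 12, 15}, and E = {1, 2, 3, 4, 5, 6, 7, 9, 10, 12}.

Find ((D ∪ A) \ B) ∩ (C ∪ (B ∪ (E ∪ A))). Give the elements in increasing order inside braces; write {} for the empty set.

D ∪ A = {1, 2, 3, 4, 5, 7, 8, 9, 10, 11, 12, 13, 14, 15}
(D ∪ A) \ B = {1, 2, 3, 5, 7, 8, 10, 11, 15}
E ∪ A = {1, 2, 3, 4, 5, 6, 7, 8, 9, 10, 11, 12, 13, 14, 15}
B ∪ (E ∪ A) = {1, 2, 3, 4, 5, 6, 7, 8, 9, 10, 11, 12, 13, 14, 15}
C ∪ (B ∪ (E ∪ A)) = {1, 2, 3, 4, 5, 6, 7, 8, 9, 10, 11, 12, 13, 14, 15}
((D ∪ A) \ B) ∩ (C ∪ (B ∪ (E ∪ A))) = {1, 2, 3, 5, 7, 8, 10, 11, 15}

{1, 2, 3, 5, 7, 8, 10, 11, 15}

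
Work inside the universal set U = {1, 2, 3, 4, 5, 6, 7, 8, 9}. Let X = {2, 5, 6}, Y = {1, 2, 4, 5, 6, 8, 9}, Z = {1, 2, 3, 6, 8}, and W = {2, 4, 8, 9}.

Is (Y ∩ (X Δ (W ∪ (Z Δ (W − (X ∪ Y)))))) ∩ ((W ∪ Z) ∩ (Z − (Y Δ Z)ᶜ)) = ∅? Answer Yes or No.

Yes

X ∪ Y = {1, 2, 4, 5, 6, 8, 9}
W − (X ∪ Y) = {}
Z Δ (W − (X ∪ Y)) = {1, 2, 3, 6, 8}
W ∪ (Z Δ (W − (X ∪ Y))) = {1, 2, 3, 4, 6, 8, 9}
X Δ (W ∪ (Z Δ (W − (X ∪ Y)))) = {1, 3, 4, 5, 8, 9}
Y ∩ (X Δ (W ∪ (Z Δ (W − (X ∪ Y))))) = {1, 4, 5, 8, 9}
W ∪ Z = {1, 2, 3, 4, 6, 8, 9}
Y Δ Z = {3, 4, 5, 9}
(Y Δ Z)ᶜ = {1, 2, 6, 7, 8}
Z − (Y Δ Z)ᶜ = {3}
(W ∪ Z) ∩ (Z − (Y Δ Z)ᶜ) = {3}
{1, 4, 5, 8, 9} and {3} share no elements.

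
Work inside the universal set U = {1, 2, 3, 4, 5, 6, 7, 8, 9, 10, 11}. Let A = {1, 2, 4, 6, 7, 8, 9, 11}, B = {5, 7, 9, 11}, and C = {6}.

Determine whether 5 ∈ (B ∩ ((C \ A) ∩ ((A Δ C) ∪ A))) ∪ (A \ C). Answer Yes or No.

5 ∉ C and 5 ∉ A, so 5 ∉ C \ A
5 ∉ A and 5 ∉ C, so 5 ∉ A Δ C
5 ∉ (A Δ C) and 5 ∉ A, so 5 ∉ (A Δ C) ∪ A
5 ∉ (C \ A) and 5 ∉ ((A Δ C) ∪ A), so 5 ∉ (C \ A) ∩ ((A Δ C) ∪ A)
5 ∈ B and 5 ∉ ((C \ A) ∩ ((A Δ C) ∪ A)), so 5 ∉ B ∩ ((C \ A) ∩ ((A Δ C) ∪ A))
5 ∉ A and 5 ∉ C, so 5 ∉ A \ C
5 ∉ (B ∩ ((C \ A) ∩ ((A Δ C) ∪ A))) and 5 ∉ (A \ C), so 5 ∉ (B ∩ ((C \ A) ∩ ((A Δ C) ∪ A))) ∪ (A \ C)

No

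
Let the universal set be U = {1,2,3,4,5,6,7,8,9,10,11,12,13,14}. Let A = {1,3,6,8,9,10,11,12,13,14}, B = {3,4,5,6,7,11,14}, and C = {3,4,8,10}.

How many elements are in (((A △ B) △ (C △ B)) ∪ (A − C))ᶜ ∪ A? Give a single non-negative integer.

A △ B = {1,4,5,7,8,9,10,12,13}
C △ B = {5,6,7,8,10,11,14}
(A △ B) △ (C △ B) = {1,4,6,9,11,12,13,14}
A − C = {1,6,9,11,12,13,14}
((A △ B) △ (C △ B)) ∪ (A − C) = {1,4,6,9,11,12,13,14}
(((A △ B) △ (C △ B)) ∪ (A − C))ᶜ = {2,3,5,7,8,10}
(((A △ B) △ (C △ B)) ∪ (A − C))ᶜ ∪ A = {1,2,3,5,6,7,8,9,10,11,12,13,14}
|(((A △ B) △ (C △ B)) ∪ (A − C))ᶜ ∪ A| = 13

13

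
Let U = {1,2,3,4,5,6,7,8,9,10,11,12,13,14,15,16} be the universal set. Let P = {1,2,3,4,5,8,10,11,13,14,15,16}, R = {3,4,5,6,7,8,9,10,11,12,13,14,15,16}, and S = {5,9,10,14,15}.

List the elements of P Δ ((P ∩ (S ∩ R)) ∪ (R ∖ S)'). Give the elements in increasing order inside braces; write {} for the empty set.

{3,4,8,9,11,13,16}

S ∩ R = {5,9,10,14,15}
P ∩ (S ∩ R) = {5,10,14,15}
R ∖ S = {3,4,6,7,8,11,12,13,16}
(R ∖ S)' = {1,2,5,9,10,14,15}
(P ∩ (S ∩ R)) ∪ (R ∖ S)' = {1,2,5,9,10,14,15}
P Δ ((P ∩ (S ∩ R)) ∪ (R ∖ S)') = {3,4,8,9,11,13,16}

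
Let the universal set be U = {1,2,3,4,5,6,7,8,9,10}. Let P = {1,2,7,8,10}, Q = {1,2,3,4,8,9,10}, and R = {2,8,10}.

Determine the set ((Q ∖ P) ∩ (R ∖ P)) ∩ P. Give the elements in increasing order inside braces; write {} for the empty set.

Q ∖ P = {3,4,9}
R ∖ P = {}
(Q ∖ P) ∩ (R ∖ P) = {}
((Q ∖ P) ∩ (R ∖ P)) ∩ P = {}

{}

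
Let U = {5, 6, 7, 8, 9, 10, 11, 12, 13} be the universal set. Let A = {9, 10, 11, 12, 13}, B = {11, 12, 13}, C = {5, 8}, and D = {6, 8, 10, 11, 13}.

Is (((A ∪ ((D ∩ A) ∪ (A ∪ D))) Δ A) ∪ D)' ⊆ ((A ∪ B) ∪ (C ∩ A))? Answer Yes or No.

D ∩ A = {10, 11, 13}
A ∪ D = {6, 8, 9, 10, 11, 12, 13}
(D ∩ A) ∪ (A ∪ D) = {6, 8, 9, 10, 11, 12, 13}
A ∪ ((D ∩ A) ∪ (A ∪ D)) = {6, 8, 9, 10, 11, 12, 13}
(A ∪ ((D ∩ A) ∪ (A ∪ D))) Δ A = {6, 8}
((A ∪ ((D ∩ A) ∪ (A ∪ D))) Δ A) ∪ D = {6, 8, 10, 11, 13}
(((A ∪ ((D ∩ A) ∪ (A ∪ D))) Δ A) ∪ D)' = {5, 7, 9, 12}
A ∪ B = {9, 10, 11, 12, 13}
C ∩ A = {}
(A ∪ B) ∪ (C ∩ A) = {9, 10, 11, 12, 13}
5 ∈ (((A ∪ ((D ∩ A) ∪ (A ∪ D))) Δ A) ∪ D)' but 5 ∉ (A ∪ B) ∪ (C ∩ A), so the inclusion fails.

No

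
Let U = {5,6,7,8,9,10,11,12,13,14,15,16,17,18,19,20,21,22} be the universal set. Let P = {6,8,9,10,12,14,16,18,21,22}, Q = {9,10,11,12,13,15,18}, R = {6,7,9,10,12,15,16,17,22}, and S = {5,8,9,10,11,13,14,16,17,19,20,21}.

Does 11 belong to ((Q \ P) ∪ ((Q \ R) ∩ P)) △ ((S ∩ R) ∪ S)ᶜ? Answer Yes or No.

Yes

11 ∈ Q and 11 ∉ P, so 11 ∈ Q \ P
11 ∈ Q and 11 ∉ R, so 11 ∈ Q \ R
11 ∈ (Q \ R) and 11 ∉ P, so 11 ∉ (Q \ R) ∩ P
11 ∈ (Q \ P) and 11 ∉ ((Q \ R) ∩ P), so 11 ∈ (Q \ P) ∪ ((Q \ R) ∩ P)
11 ∈ S and 11 ∉ R, so 11 ∉ S ∩ R
11 ∉ (S ∩ R) and 11 ∈ S, so 11 ∈ (S ∩ R) ∪ S
11 ∉ ((S ∩ R) ∪ S)ᶜ since 11 ∈ ((S ∩ R) ∪ S)
11 ∈ ((Q \ P) ∪ ((Q \ R) ∩ P)) and 11 ∉ ((S ∩ R) ∪ S)ᶜ, so 11 ∈ ((Q \ P) ∪ ((Q \ R) ∩ P)) △ ((S ∩ R) ∪ S)ᶜ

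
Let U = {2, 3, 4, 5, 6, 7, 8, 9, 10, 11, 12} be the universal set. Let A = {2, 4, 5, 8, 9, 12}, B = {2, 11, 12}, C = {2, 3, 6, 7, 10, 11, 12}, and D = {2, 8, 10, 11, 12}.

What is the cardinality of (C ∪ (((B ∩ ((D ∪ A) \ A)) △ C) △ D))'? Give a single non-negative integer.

D ∪ A = {2, 4, 5, 8, 9, 10, 11, 12}
(D ∪ A) \ A = {10, 11}
B ∩ ((D ∪ A) \ A) = {11}
(B ∩ ((D ∪ A) \ A)) △ C = {2, 3, 6, 7, 10, 12}
((B ∩ ((D ∪ A) \ A)) △ C) △ D = {3, 6, 7, 8, 11}
C ∪ (((B ∩ ((D ∪ A) \ A)) △ C) △ D) = {2, 3, 6, 7, 8, 10, 11, 12}
(C ∪ (((B ∩ ((D ∪ A) \ A)) △ C) △ D))' = {4, 5, 9}
|(C ∪ (((B ∩ ((D ∪ A) \ A)) △ C) △ D))'| = 3

3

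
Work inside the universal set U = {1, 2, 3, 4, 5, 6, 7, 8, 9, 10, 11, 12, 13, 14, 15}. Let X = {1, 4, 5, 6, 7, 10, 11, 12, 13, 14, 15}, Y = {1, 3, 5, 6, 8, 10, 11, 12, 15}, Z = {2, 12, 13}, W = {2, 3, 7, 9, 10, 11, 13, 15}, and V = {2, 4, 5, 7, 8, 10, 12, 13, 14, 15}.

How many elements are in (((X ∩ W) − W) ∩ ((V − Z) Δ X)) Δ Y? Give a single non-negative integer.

9

X ∩ W = {7, 10, 11, 13, 15}
(X ∩ W) − W = {}
V − Z = {4, 5, 7, 8, 10, 14, 15}
(V − Z) Δ X = {1, 6, 8, 11, 12, 13}
((X ∩ W) − W) ∩ ((V − Z) Δ X) = {}
(((X ∩ W) − W) ∩ ((V − Z) Δ X)) Δ Y = {1, 3, 5, 6, 8, 10, 11, 12, 15}
|(((X ∩ W) − W) ∩ ((V − Z) Δ X)) Δ Y| = 9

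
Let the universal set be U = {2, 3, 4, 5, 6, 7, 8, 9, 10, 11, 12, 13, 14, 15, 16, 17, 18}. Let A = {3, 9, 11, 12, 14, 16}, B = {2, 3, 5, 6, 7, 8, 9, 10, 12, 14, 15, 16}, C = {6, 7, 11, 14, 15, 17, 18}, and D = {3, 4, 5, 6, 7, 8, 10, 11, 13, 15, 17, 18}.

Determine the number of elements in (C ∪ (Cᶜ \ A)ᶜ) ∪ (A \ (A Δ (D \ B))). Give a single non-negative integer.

Cᶜ = {2, 3, 4, 5, 8, 9, 10, 12, 13, 16}
Cᶜ \ A = {2, 4, 5, 8, 10, 13}
(Cᶜ \ A)ᶜ = {3, 6, 7, 9, 11, 12, 14, 15, 16, 17, 18}
C ∪ (Cᶜ \ A)ᶜ = {3, 6, 7, 9, 11, 12, 14, 15, 16, 17, 18}
D \ B = {4, 11, 13, 17, 18}
A Δ (D \ B) = {3, 4, 9, 12, 13, 14, 16, 17, 18}
A \ (A Δ (D \ B)) = {11}
(C ∪ (Cᶜ \ A)ᶜ) ∪ (A \ (A Δ (D \ B))) = {3, 6, 7, 9, 11, 12, 14, 15, 16, 17, 18}
|(C ∪ (Cᶜ \ A)ᶜ) ∪ (A \ (A Δ (D \ B)))| = 11

11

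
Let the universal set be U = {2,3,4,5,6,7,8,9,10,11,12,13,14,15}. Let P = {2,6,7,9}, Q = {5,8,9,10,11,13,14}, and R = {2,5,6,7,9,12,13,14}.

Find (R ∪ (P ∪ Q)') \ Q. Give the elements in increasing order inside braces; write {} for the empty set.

P ∪ Q = {2,5,6,7,8,9,10,11,13,14}
(P ∪ Q)' = {3,4,12,15}
R ∪ (P ∪ Q)' = {2,3,4,5,6,7,9,12,13,14,15}
(R ∪ (P ∪ Q)') \ Q = {2,3,4,6,7,12,15}

{2,3,4,6,7,12,15}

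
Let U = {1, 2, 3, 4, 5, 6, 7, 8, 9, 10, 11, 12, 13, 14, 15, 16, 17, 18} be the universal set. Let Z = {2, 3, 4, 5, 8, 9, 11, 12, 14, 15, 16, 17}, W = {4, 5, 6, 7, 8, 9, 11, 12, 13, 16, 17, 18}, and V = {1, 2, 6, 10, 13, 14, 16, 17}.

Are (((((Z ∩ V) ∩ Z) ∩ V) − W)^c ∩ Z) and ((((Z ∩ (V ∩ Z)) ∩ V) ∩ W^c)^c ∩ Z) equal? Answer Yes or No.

Yes

Z ∩ V = {2, 14, 16, 17}
(Z ∩ V) ∩ Z = {2, 14, 16, 17}
((Z ∩ V) ∩ Z) ∩ V = {2, 14, 16, 17}
(((Z ∩ V) ∩ Z) ∩ V) − W = {2, 14}
((((Z ∩ V) ∩ Z) ∩ V) − W)^c = {1, 3, 4, 5, 6, 7, 8, 9, 10, 11, 12, 13, 15, 16, 17, 18}
((((Z ∩ V) ∩ Z) ∩ V) − W)^c ∩ Z = {3, 4, 5, 8, 9, 11, 12, 15, 16, 17}
V ∩ Z = {2, 14, 16, 17}
Z ∩ (V ∩ Z) = {2, 14, 16, 17}
(Z ∩ (V ∩ Z)) ∩ V = {2, 14, 16, 17}
W^c = {1, 2, 3, 10, 14, 15}
((Z ∩ (V ∩ Z)) ∩ V) ∩ W^c = {2, 14}
(((Z ∩ (V ∩ Z)) ∩ V) ∩ W^c)^c = {1, 3, 4, 5, 6, 7, 8, 9, 10, 11, 12, 13, 15, 16, 17, 18}
(((Z ∩ (V ∩ Z)) ∩ V) ∩ W^c)^c ∩ Z = {3, 4, 5, 8, 9, 11, 12, 15, 16, 17}
Both equal {3, 4, 5, 8, 9, 11, 12, 15, 16, 17}, so ((((Z ∩ V) ∩ Z) ∩ V) − W)^c ∩ Z = (((Z ∩ (V ∩ Z)) ∩ V) ∩ W^c)^c ∩ Z.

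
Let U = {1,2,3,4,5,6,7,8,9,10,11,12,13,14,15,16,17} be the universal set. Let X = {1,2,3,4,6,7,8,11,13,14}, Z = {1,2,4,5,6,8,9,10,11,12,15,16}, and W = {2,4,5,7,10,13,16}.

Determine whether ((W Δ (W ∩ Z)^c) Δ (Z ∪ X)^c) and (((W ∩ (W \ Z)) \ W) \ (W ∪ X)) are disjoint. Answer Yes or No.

W ∩ Z = {2,4,5,10,16}
(W ∩ Z)^c = {1,3,6,7,8,9,11,12,13,14,15,17}
W Δ (W ∩ Z)^c = {1,2,3,4,5,6,8,9,10,11,12,14,15,16,17}
Z ∪ X = {1,2,3,4,5,6,7,8,9,10,11,12,13,14,15,16}
(Z ∪ X)^c = {17}
(W Δ (W ∩ Z)^c) Δ (Z ∪ X)^c = {1,2,3,4,5,6,8,9,10,11,12,14,15,16}
W \ Z = {7,13}
W ∩ (W \ Z) = {7,13}
(W ∩ (W \ Z)) \ W = {}
W ∪ X = {1,2,3,4,5,6,7,8,10,11,13,14,16}
((W ∩ (W \ Z)) \ W) \ (W ∪ X) = {}
{1,2,3,4,5,6,8,9,10,11,12,14,15,16} and {} share no elements.

Yes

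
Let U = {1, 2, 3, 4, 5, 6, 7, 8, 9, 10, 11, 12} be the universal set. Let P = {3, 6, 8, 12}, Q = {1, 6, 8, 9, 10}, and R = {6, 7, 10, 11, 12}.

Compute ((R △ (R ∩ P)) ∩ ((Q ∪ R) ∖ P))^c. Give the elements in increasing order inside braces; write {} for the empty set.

R ∩ P = {6, 12}
R △ (R ∩ P) = {7, 10, 11}
Q ∪ R = {1, 6, 7, 8, 9, 10, 11, 12}
(Q ∪ R) ∖ P = {1, 7, 9, 10, 11}
(R △ (R ∩ P)) ∩ ((Q ∪ R) ∖ P) = {7, 10, 11}
((R △ (R ∩ P)) ∩ ((Q ∪ R) ∖ P))^c = {1, 2, 3, 4, 5, 6, 8, 9, 12}

{1, 2, 3, 4, 5, 6, 8, 9, 12}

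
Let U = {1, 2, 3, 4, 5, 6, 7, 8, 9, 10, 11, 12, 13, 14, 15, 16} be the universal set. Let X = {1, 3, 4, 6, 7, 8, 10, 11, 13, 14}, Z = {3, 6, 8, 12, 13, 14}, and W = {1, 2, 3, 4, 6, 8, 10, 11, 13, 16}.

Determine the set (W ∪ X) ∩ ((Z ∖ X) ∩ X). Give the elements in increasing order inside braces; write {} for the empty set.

W ∪ X = {1, 2, 3, 4, 6, 7, 8, 10, 11, 13, 14, 16}
Z ∖ X = {12}
(Z ∖ X) ∩ X = {}
(W ∪ X) ∩ ((Z ∖ X) ∩ X) = {}

{}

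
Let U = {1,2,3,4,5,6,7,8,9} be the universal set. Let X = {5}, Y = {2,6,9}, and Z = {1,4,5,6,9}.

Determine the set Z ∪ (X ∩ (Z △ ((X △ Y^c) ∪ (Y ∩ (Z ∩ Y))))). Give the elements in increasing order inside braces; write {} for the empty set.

{1,4,5,6,9}

Y^c = {1,3,4,5,7,8}
X △ Y^c = {1,3,4,7,8}
Z ∩ Y = {6,9}
Y ∩ (Z ∩ Y) = {6,9}
(X △ Y^c) ∪ (Y ∩ (Z ∩ Y)) = {1,3,4,6,7,8,9}
Z △ ((X △ Y^c) ∪ (Y ∩ (Z ∩ Y))) = {3,5,7,8}
X ∩ (Z △ ((X △ Y^c) ∪ (Y ∩ (Z ∩ Y)))) = {5}
Z ∪ (X ∩ (Z △ ((X △ Y^c) ∪ (Y ∩ (Z ∩ Y))))) = {1,4,5,6,9}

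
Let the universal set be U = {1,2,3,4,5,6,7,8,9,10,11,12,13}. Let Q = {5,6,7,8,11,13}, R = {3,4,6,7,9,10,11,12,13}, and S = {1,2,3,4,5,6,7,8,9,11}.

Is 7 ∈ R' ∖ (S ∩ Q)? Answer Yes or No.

No

7 ∈ R, so 7 ∉ R'
7 ∈ S and 7 ∈ Q, so 7 ∈ S ∩ Q
7 ∉ R' and 7 ∈ (S ∩ Q), so 7 ∉ R' ∖ (S ∩ Q)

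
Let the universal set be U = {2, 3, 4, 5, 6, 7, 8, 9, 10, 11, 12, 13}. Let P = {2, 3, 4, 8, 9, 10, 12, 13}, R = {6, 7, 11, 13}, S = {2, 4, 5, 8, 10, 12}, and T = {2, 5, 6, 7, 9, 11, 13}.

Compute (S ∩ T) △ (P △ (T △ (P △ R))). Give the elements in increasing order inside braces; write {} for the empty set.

S ∩ T = {2, 5}
P △ R = {2, 3, 4, 6, 7, 8, 9, 10, 11, 12}
T △ (P △ R) = {3, 4, 5, 8, 10, 12, 13}
P △ (T △ (P △ R)) = {2, 5, 9}
(S ∩ T) △ (P △ (T △ (P △ R))) = {9}

{9}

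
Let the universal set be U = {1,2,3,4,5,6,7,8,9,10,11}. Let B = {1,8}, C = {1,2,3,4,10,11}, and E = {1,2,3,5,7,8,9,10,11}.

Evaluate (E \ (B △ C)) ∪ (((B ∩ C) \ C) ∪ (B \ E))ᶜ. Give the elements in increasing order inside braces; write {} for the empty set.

B △ C = {2,3,4,8,10,11}
E \ (B △ C) = {1,5,7,9}
B ∩ C = {1}
(B ∩ C) \ C = {}
B \ E = {}
((B ∩ C) \ C) ∪ (B \ E) = {}
(((B ∩ C) \ C) ∪ (B \ E))ᶜ = {1,2,3,4,5,6,7,8,9,10,11}
(E \ (B △ C)) ∪ (((B ∩ C) \ C) ∪ (B \ E))ᶜ = {1,2,3,4,5,6,7,8,9,10,11}

{1,2,3,4,5,6,7,8,9,10,11}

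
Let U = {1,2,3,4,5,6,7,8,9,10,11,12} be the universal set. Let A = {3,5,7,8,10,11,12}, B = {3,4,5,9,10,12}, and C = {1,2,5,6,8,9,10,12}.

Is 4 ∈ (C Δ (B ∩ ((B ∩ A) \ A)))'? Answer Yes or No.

4 ∈ B and 4 ∉ A, so 4 ∉ B ∩ A
4 ∉ (B ∩ A) and 4 ∉ A, so 4 ∉ (B ∩ A) \ A
4 ∈ B and 4 ∉ ((B ∩ A) \ A), so 4 ∉ B ∩ ((B ∩ A) \ A)
4 ∉ C and 4 ∉ (B ∩ ((B ∩ A) \ A)), so 4 ∉ C Δ (B ∩ ((B ∩ A) \ A))
4 ∈ (C Δ (B ∩ ((B ∩ A) \ A)))' since 4 ∉ (C Δ (B ∩ ((B ∩ A) \ A)))

Yes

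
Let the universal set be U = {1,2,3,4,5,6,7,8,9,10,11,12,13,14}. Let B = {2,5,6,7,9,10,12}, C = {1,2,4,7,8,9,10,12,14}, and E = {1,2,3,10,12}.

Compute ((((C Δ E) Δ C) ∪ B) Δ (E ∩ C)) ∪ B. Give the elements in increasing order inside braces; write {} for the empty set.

C Δ E = {3,4,7,8,9,14}
(C Δ E) Δ C = {1,2,3,10,12}
((C Δ E) Δ C) ∪ B = {1,2,3,5,6,7,9,10,12}
E ∩ C = {1,2,10,12}
(((C Δ E) Δ C) ∪ B) Δ (E ∩ C) = {3,5,6,7,9}
((((C Δ E) Δ C) ∪ B) Δ (E ∩ C)) ∪ B = {2,3,5,6,7,9,10,12}

{2,3,5,6,7,9,10,12}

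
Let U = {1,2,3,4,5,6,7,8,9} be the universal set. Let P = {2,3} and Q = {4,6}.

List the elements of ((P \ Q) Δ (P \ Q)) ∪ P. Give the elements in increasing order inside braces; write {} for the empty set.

P \ Q = {2,3}
(P \ Q) Δ (P \ Q) = {}
((P \ Q) Δ (P \ Q)) ∪ P = {2,3}

{2,3}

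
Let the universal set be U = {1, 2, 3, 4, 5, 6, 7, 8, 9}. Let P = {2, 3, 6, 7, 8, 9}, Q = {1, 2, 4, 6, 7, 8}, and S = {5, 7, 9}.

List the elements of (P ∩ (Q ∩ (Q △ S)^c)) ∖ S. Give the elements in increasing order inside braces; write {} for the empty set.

Q △ S = {1, 2, 4, 5, 6, 8, 9}
(Q △ S)^c = {3, 7}
Q ∩ (Q △ S)^c = {7}
P ∩ (Q ∩ (Q △ S)^c) = {7}
(P ∩ (Q ∩ (Q △ S)^c)) ∖ S = {}

{}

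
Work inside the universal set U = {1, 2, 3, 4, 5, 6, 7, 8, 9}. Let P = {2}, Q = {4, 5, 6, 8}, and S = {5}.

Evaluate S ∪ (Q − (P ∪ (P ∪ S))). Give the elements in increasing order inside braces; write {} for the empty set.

{4, 5, 6, 8}

P ∪ S = {2, 5}
P ∪ (P ∪ S) = {2, 5}
Q − (P ∪ (P ∪ S)) = {4, 6, 8}
S ∪ (Q − (P ∪ (P ∪ S))) = {4, 5, 6, 8}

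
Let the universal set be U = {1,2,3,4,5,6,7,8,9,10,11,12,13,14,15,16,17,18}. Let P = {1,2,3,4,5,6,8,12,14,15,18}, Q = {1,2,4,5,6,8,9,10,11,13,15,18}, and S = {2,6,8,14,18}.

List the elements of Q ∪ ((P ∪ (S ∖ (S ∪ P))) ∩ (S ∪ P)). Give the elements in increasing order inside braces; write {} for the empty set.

{1,2,3,4,5,6,8,9,10,11,12,13,14,15,18}

S ∪ P = {1,2,3,4,5,6,8,12,14,15,18}
S ∖ (S ∪ P) = {}
P ∪ (S ∖ (S ∪ P)) = {1,2,3,4,5,6,8,12,14,15,18}
(P ∪ (S ∖ (S ∪ P))) ∩ (S ∪ P) = {1,2,3,4,5,6,8,12,14,15,18}
Q ∪ ((P ∪ (S ∖ (S ∪ P))) ∩ (S ∪ P)) = {1,2,3,4,5,6,8,9,10,11,12,13,14,15,18}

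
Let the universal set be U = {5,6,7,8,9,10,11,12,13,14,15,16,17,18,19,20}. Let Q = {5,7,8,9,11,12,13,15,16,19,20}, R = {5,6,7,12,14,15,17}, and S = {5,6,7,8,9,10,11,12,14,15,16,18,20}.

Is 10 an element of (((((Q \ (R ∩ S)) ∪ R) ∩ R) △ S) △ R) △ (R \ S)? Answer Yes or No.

Yes

10 ∉ R and 10 ∈ S, so 10 ∉ R ∩ S
10 ∉ Q and 10 ∉ (R ∩ S), so 10 ∉ Q \ (R ∩ S)
10 ∉ (Q \ (R ∩ S)) and 10 ∉ R, so 10 ∉ (Q \ (R ∩ S)) ∪ R
10 ∉ ((Q \ (R ∩ S)) ∪ R) and 10 ∉ R, so 10 ∉ ((Q \ (R ∩ S)) ∪ R) ∩ R
10 ∉ (((Q \ (R ∩ S)) ∪ R) ∩ R) and 10 ∈ S, so 10 ∈ (((Q \ (R ∩ S)) ∪ R) ∩ R) △ S
10 ∈ ((((Q \ (R ∩ S)) ∪ R) ∩ R) △ S) and 10 ∉ R, so 10 ∈ ((((Q \ (R ∩ S)) ∪ R) ∩ R) △ S) △ R
10 ∉ R and 10 ∈ S, so 10 ∉ R \ S
10 ∈ (((((Q \ (R ∩ S)) ∪ R) ∩ R) △ S) △ R) and 10 ∉ (R \ S), so 10 ∈ (((((Q \ (R ∩ S)) ∪ R) ∩ R) △ S) △ R) △ (R \ S)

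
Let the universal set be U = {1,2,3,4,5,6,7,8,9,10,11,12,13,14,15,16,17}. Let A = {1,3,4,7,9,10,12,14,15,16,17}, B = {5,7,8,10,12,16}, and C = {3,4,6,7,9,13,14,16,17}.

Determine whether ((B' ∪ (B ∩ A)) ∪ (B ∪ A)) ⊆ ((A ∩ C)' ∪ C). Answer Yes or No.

B' = {1,2,3,4,6,9,11,13,14,15,17}
B ∩ A = {7,10,12,16}
B' ∪ (B ∩ A) = {1,2,3,4,6,7,9,10,11,12,13,14,15,16,17}
B ∪ A = {1,3,4,5,7,8,9,10,12,14,15,16,17}
(B' ∪ (B ∩ A)) ∪ (B ∪ A) = {1,2,3,4,5,6,7,8,9,10,11,12,13,14,15,16,17}
A ∩ C = {3,4,7,9,14,16,17}
(A ∩ C)' = {1,2,5,6,8,10,11,12,13,15}
(A ∩ C)' ∪ C = {1,2,3,4,5,6,7,8,9,10,11,12,13,14,15,16,17}
Every element of {1,2,3,4,5,6,7,8,9,10,11,12,13,14,15,16,17} is in {1,2,3,4,5,6,7,8,9,10,11,12,13,14,15,16,17}, so (B' ∪ (B ∩ A)) ∪ (B ∪ A) ⊆ (A ∩ C)' ∪ C.

Yes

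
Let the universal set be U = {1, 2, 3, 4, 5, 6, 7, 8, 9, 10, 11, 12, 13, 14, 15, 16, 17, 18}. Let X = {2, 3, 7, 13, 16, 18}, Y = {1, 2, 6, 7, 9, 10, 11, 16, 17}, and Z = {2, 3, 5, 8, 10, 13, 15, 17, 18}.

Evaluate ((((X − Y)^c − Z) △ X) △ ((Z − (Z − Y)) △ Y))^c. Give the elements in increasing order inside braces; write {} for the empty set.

{1, 5, 6, 8, 9, 10, 11, 15, 17}

X − Y = {3, 13, 18}
(X − Y)^c = {1, 2, 4, 5, 6, 7, 8, 9, 10, 11, 12, 14, 15, 16, 17}
(X − Y)^c − Z = {1, 4, 6, 7, 9, 11, 12, 14, 16}
((X − Y)^c − Z) △ X = {1, 2, 3, 4, 6, 9, 11, 12, 13, 14, 18}
Z − Y = {3, 5, 8, 13, 15, 18}
Z − (Z − Y) = {2, 10, 17}
(Z − (Z − Y)) △ Y = {1, 6, 7, 9, 11, 16}
(((X − Y)^c − Z) △ X) △ ((Z − (Z − Y)) △ Y) = {2, 3, 4, 7, 12, 13, 14, 16, 18}
((((X − Y)^c − Z) △ X) △ ((Z − (Z − Y)) △ Y))^c = {1, 5, 6, 8, 9, 10, 11, 15, 17}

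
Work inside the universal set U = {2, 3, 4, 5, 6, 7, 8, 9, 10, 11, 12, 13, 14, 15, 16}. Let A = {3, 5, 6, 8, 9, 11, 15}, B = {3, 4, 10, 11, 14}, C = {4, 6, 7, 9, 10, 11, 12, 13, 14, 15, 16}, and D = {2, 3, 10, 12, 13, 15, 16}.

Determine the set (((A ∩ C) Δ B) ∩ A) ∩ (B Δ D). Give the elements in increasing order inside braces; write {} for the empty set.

{15}

A ∩ C = {6, 9, 11, 15}
(A ∩ C) Δ B = {3, 4, 6, 9, 10, 14, 15}
((A ∩ C) Δ B) ∩ A = {3, 6, 9, 15}
B Δ D = {2, 4, 11, 12, 13, 14, 15, 16}
(((A ∩ C) Δ B) ∩ A) ∩ (B Δ D) = {15}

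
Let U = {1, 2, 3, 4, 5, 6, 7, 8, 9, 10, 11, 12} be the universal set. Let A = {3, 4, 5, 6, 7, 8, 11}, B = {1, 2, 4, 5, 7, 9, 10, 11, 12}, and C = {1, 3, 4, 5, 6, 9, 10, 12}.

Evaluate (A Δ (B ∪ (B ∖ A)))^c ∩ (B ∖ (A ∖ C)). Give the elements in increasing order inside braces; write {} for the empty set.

B ∖ A = {1, 2, 9, 10, 12}
B ∪ (B ∖ A) = {1, 2, 4, 5, 7, 9, 10, 11, 12}
A Δ (B ∪ (B ∖ A)) = {1, 2, 3, 6, 8, 9, 10, 12}
(A Δ (B ∪ (B ∖ A)))^c = {4, 5, 7, 11}
A ∖ C = {7, 8, 11}
B ∖ (A ∖ C) = {1, 2, 4, 5, 9, 10, 12}
(A Δ (B ∪ (B ∖ A)))^c ∩ (B ∖ (A ∖ C)) = {4, 5}

{4, 5}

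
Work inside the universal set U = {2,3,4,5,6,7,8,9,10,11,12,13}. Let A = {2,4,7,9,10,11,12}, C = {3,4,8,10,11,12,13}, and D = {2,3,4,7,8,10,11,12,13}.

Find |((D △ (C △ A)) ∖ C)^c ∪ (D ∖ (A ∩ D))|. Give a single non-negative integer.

C △ A = {2,3,7,8,9,13}
D △ (C △ A) = {4,9,10,11,12}
(D △ (C △ A)) ∖ C = {9}
((D △ (C △ A)) ∖ C)^c = {2,3,4,5,6,7,8,10,11,12,13}
A ∩ D = {2,4,7,10,11,12}
D ∖ (A ∩ D) = {3,8,13}
((D △ (C △ A)) ∖ C)^c ∪ (D ∖ (A ∩ D)) = {2,3,4,5,6,7,8,10,11,12,13}
|((D △ (C △ A)) ∖ C)^c ∪ (D ∖ (A ∩ D))| = 11

11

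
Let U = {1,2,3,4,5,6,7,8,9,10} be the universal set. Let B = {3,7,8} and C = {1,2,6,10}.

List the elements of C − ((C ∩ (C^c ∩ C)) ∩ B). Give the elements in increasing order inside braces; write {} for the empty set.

{1,2,6,10}

C^c = {3,4,5,7,8,9}
C^c ∩ C = {}
C ∩ (C^c ∩ C) = {}
(C ∩ (C^c ∩ C)) ∩ B = {}
C − ((C ∩ (C^c ∩ C)) ∩ B) = {1,2,6,10}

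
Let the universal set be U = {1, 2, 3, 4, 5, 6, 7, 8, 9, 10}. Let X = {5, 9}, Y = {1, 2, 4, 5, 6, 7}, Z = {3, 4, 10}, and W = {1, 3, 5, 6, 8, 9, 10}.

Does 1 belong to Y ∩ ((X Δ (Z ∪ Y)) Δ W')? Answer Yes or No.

1 ∉ Z and 1 ∈ Y, so 1 ∈ Z ∪ Y
1 ∉ X and 1 ∈ (Z ∪ Y), so 1 ∈ X Δ (Z ∪ Y)
1 ∈ W, so 1 ∉ W'
1 ∈ (X Δ (Z ∪ Y)) and 1 ∉ W', so 1 ∈ (X Δ (Z ∪ Y)) Δ W'
1 ∈ Y and 1 ∈ ((X Δ (Z ∪ Y)) Δ W'), so 1 ∈ Y ∩ ((X Δ (Z ∪ Y)) Δ W')

Yes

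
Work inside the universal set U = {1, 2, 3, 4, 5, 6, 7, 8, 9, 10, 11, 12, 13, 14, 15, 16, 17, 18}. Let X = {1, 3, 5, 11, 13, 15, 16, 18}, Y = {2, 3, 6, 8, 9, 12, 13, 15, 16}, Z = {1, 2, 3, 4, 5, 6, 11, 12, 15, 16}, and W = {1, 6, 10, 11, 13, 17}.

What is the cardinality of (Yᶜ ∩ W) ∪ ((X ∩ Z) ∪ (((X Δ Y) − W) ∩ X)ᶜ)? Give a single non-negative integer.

17

Yᶜ = {1, 4, 5, 7, 10, 11, 14, 17, 18}
Yᶜ ∩ W = {1, 10, 11, 17}
X ∩ Z = {1, 3, 5, 11, 15, 16}
X Δ Y = {1, 2, 5, 6, 8, 9, 11, 12, 18}
(X Δ Y) − W = {2, 5, 8, 9, 12, 18}
((X Δ Y) − W) ∩ X = {5, 18}
(((X Δ Y) − W) ∩ X)ᶜ = {1, 2, 3, 4, 6, 7, 8, 9, 10, 11, 12, 13, 14, 15, 16, 17}
(X ∩ Z) ∪ (((X Δ Y) − W) ∩ X)ᶜ = {1, 2, 3, 4, 5, 6, 7, 8, 9, 10, 11, 12, 13, 14, 15, 16, 17}
(Yᶜ ∩ W) ∪ ((X ∩ Z) ∪ (((X Δ Y) − W) ∩ X)ᶜ) = {1, 2, 3, 4, 5, 6, 7, 8, 9, 10, 11, 12, 13, 14, 15, 16, 17}
|(Yᶜ ∩ W) ∪ ((X ∩ Z) ∪ (((X Δ Y) − W) ∩ X)ᶜ)| = 17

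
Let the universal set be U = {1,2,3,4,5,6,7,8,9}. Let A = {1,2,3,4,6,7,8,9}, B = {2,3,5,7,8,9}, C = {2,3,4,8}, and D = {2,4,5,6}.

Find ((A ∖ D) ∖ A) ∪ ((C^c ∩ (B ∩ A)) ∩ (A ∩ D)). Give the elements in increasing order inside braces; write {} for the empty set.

{}

A ∖ D = {1,3,7,8,9}
(A ∖ D) ∖ A = {}
C^c = {1,5,6,7,9}
B ∩ A = {2,3,7,8,9}
C^c ∩ (B ∩ A) = {7,9}
A ∩ D = {2,4,6}
(C^c ∩ (B ∩ A)) ∩ (A ∩ D) = {}
((A ∖ D) ∖ A) ∪ ((C^c ∩ (B ∩ A)) ∩ (A ∩ D)) = {}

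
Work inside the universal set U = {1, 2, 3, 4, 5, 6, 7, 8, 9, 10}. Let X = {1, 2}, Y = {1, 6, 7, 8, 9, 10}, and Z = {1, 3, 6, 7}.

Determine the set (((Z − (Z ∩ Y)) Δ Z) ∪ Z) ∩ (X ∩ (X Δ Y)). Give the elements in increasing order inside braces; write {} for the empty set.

{}

Z ∩ Y = {1, 6, 7}
Z − (Z ∩ Y) = {3}
(Z − (Z ∩ Y)) Δ Z = {1, 6, 7}
((Z − (Z ∩ Y)) Δ Z) ∪ Z = {1, 3, 6, 7}
X Δ Y = {2, 6, 7, 8, 9, 10}
X ∩ (X Δ Y) = {2}
(((Z − (Z ∩ Y)) Δ Z) ∪ Z) ∩ (X ∩ (X Δ Y)) = {}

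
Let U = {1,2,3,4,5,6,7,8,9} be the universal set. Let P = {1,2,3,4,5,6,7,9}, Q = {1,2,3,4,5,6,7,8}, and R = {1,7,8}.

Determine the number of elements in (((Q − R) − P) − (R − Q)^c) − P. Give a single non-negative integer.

Q − R = {2,3,4,5,6}
(Q − R) − P = {}
R − Q = {}
(R − Q)^c = {1,2,3,4,5,6,7,8,9}
((Q − R) − P) − (R − Q)^c = {}
(((Q − R) − P) − (R − Q)^c) − P = {}
|(((Q − R) − P) − (R − Q)^c) − P| = 0

0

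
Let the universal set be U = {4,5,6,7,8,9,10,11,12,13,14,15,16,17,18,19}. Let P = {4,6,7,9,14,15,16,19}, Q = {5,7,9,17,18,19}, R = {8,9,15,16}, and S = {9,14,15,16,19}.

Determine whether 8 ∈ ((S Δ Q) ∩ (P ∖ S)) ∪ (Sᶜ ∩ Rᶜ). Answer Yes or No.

No

8 ∉ S and 8 ∉ Q, so 8 ∉ S Δ Q
8 ∉ P and 8 ∉ S, so 8 ∉ P ∖ S
8 ∉ (S Δ Q) and 8 ∉ (P ∖ S), so 8 ∉ (S Δ Q) ∩ (P ∖ S)
8 ∉ S, so 8 ∈ Sᶜ
8 ∈ R, so 8 ∉ Rᶜ
8 ∈ Sᶜ and 8 ∉ Rᶜ, so 8 ∉ Sᶜ ∩ Rᶜ
8 ∉ ((S Δ Q) ∩ (P ∖ S)) and 8 ∉ (Sᶜ ∩ Rᶜ), so 8 ∉ ((S Δ Q) ∩ (P ∖ S)) ∪ (Sᶜ ∩ Rᶜ)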